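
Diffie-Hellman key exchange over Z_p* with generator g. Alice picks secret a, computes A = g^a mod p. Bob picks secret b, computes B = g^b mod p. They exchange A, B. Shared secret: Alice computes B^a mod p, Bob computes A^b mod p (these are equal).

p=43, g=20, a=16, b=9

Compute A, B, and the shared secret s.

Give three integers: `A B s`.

A = 20^16 mod 43  (bits of 16 = 10000)
  bit 0 = 1: r = r^2 * 20 mod 43 = 1^2 * 20 = 1*20 = 20
  bit 1 = 0: r = r^2 mod 43 = 20^2 = 13
  bit 2 = 0: r = r^2 mod 43 = 13^2 = 40
  bit 3 = 0: r = r^2 mod 43 = 40^2 = 9
  bit 4 = 0: r = r^2 mod 43 = 9^2 = 38
  -> A = 38
B = 20^9 mod 43  (bits of 9 = 1001)
  bit 0 = 1: r = r^2 * 20 mod 43 = 1^2 * 20 = 1*20 = 20
  bit 1 = 0: r = r^2 mod 43 = 20^2 = 13
  bit 2 = 0: r = r^2 mod 43 = 13^2 = 40
  bit 3 = 1: r = r^2 * 20 mod 43 = 40^2 * 20 = 9*20 = 8
  -> B = 8
s = B^a = 8^16 mod 43  (bits of 16 = 10000)
  bit 0 = 1: r = r^2 * 8 mod 43 = 1^2 * 8 = 1*8 = 8
  bit 1 = 0: r = r^2 mod 43 = 8^2 = 21
  bit 2 = 0: r = r^2 mod 43 = 21^2 = 11
  bit 3 = 0: r = r^2 mod 43 = 11^2 = 35
  bit 4 = 0: r = r^2 mod 43 = 35^2 = 21
  -> s = B^a = 21

Answer: 38 8 21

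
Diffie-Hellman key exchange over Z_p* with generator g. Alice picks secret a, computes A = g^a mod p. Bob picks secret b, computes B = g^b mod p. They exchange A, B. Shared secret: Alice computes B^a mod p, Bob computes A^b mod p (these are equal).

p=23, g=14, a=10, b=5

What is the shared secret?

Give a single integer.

A = 14^10 mod 23  (bits of 10 = 1010)
  bit 0 = 1: r = r^2 * 14 mod 23 = 1^2 * 14 = 1*14 = 14
  bit 1 = 0: r = r^2 mod 23 = 14^2 = 12
  bit 2 = 1: r = r^2 * 14 mod 23 = 12^2 * 14 = 6*14 = 15
  bit 3 = 0: r = r^2 mod 23 = 15^2 = 18
  -> A = 18
B = 14^5 mod 23  (bits of 5 = 101)
  bit 0 = 1: r = r^2 * 14 mod 23 = 1^2 * 14 = 1*14 = 14
  bit 1 = 0: r = r^2 mod 23 = 14^2 = 12
  bit 2 = 1: r = r^2 * 14 mod 23 = 12^2 * 14 = 6*14 = 15
  -> B = 15
s = B^a = 15^10 mod 23  (bits of 10 = 1010)
  bit 0 = 1: r = r^2 * 15 mod 23 = 1^2 * 15 = 1*15 = 15
  bit 1 = 0: r = r^2 mod 23 = 15^2 = 18
  bit 2 = 1: r = r^2 * 15 mod 23 = 18^2 * 15 = 2*15 = 7
  bit 3 = 0: r = r^2 mod 23 = 7^2 = 3
  -> s = B^a = 3

Answer: 3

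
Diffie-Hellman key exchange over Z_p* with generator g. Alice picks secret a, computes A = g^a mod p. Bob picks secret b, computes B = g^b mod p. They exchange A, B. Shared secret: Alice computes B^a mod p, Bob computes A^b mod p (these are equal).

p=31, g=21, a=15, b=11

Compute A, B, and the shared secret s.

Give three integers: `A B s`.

Answer: 30 12 30

Derivation:
A = 21^15 mod 31  (bits of 15 = 1111)
  bit 0 = 1: r = r^2 * 21 mod 31 = 1^2 * 21 = 1*21 = 21
  bit 1 = 1: r = r^2 * 21 mod 31 = 21^2 * 21 = 7*21 = 23
  bit 2 = 1: r = r^2 * 21 mod 31 = 23^2 * 21 = 2*21 = 11
  bit 3 = 1: r = r^2 * 21 mod 31 = 11^2 * 21 = 28*21 = 30
  -> A = 30
B = 21^11 mod 31  (bits of 11 = 1011)
  bit 0 = 1: r = r^2 * 21 mod 31 = 1^2 * 21 = 1*21 = 21
  bit 1 = 0: r = r^2 mod 31 = 21^2 = 7
  bit 2 = 1: r = r^2 * 21 mod 31 = 7^2 * 21 = 18*21 = 6
  bit 3 = 1: r = r^2 * 21 mod 31 = 6^2 * 21 = 5*21 = 12
  -> B = 12
s = B^a = 12^15 mod 31  (bits of 15 = 1111)
  bit 0 = 1: r = r^2 * 12 mod 31 = 1^2 * 12 = 1*12 = 12
  bit 1 = 1: r = r^2 * 12 mod 31 = 12^2 * 12 = 20*12 = 23
  bit 2 = 1: r = r^2 * 12 mod 31 = 23^2 * 12 = 2*12 = 24
  bit 3 = 1: r = r^2 * 12 mod 31 = 24^2 * 12 = 18*12 = 30
  -> s = B^a = 30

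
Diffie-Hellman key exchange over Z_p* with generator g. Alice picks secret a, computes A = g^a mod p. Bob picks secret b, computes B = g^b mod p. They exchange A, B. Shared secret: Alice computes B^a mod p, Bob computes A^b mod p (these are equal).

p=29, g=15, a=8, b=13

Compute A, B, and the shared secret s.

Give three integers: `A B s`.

A = 15^8 mod 29  (bits of 8 = 1000)
  bit 0 = 1: r = r^2 * 15 mod 29 = 1^2 * 15 = 1*15 = 15
  bit 1 = 0: r = r^2 mod 29 = 15^2 = 22
  bit 2 = 0: r = r^2 mod 29 = 22^2 = 20
  bit 3 = 0: r = r^2 mod 29 = 20^2 = 23
  -> A = 23
B = 15^13 mod 29  (bits of 13 = 1101)
  bit 0 = 1: r = r^2 * 15 mod 29 = 1^2 * 15 = 1*15 = 15
  bit 1 = 1: r = r^2 * 15 mod 29 = 15^2 * 15 = 22*15 = 11
  bit 2 = 0: r = r^2 mod 29 = 11^2 = 5
  bit 3 = 1: r = r^2 * 15 mod 29 = 5^2 * 15 = 25*15 = 27
  -> B = 27
s = B^a = 27^8 mod 29  (bits of 8 = 1000)
  bit 0 = 1: r = r^2 * 27 mod 29 = 1^2 * 27 = 1*27 = 27
  bit 1 = 0: r = r^2 mod 29 = 27^2 = 4
  bit 2 = 0: r = r^2 mod 29 = 4^2 = 16
  bit 3 = 0: r = r^2 mod 29 = 16^2 = 24
  -> s = B^a = 24

Answer: 23 27 24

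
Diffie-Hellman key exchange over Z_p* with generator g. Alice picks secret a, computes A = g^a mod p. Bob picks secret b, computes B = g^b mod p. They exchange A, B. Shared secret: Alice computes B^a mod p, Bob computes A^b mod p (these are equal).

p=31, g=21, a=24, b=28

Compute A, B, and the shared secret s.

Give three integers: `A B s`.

Answer: 16 9 4

Derivation:
A = 21^24 mod 31  (bits of 24 = 11000)
  bit 0 = 1: r = r^2 * 21 mod 31 = 1^2 * 21 = 1*21 = 21
  bit 1 = 1: r = r^2 * 21 mod 31 = 21^2 * 21 = 7*21 = 23
  bit 2 = 0: r = r^2 mod 31 = 23^2 = 2
  bit 3 = 0: r = r^2 mod 31 = 2^2 = 4
  bit 4 = 0: r = r^2 mod 31 = 4^2 = 16
  -> A = 16
B = 21^28 mod 31  (bits of 28 = 11100)
  bit 0 = 1: r = r^2 * 21 mod 31 = 1^2 * 21 = 1*21 = 21
  bit 1 = 1: r = r^2 * 21 mod 31 = 21^2 * 21 = 7*21 = 23
  bit 2 = 1: r = r^2 * 21 mod 31 = 23^2 * 21 = 2*21 = 11
  bit 3 = 0: r = r^2 mod 31 = 11^2 = 28
  bit 4 = 0: r = r^2 mod 31 = 28^2 = 9
  -> B = 9
s = B^a = 9^24 mod 31  (bits of 24 = 11000)
  bit 0 = 1: r = r^2 * 9 mod 31 = 1^2 * 9 = 1*9 = 9
  bit 1 = 1: r = r^2 * 9 mod 31 = 9^2 * 9 = 19*9 = 16
  bit 2 = 0: r = r^2 mod 31 = 16^2 = 8
  bit 3 = 0: r = r^2 mod 31 = 8^2 = 2
  bit 4 = 0: r = r^2 mod 31 = 2^2 = 4
  -> s = B^a = 4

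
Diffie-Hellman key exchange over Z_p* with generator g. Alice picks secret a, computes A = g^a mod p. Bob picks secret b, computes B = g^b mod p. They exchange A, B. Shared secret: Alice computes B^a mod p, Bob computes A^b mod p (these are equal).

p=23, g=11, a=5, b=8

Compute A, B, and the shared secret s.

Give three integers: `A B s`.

Answer: 5 8 16

Derivation:
A = 11^5 mod 23  (bits of 5 = 101)
  bit 0 = 1: r = r^2 * 11 mod 23 = 1^2 * 11 = 1*11 = 11
  bit 1 = 0: r = r^2 mod 23 = 11^2 = 6
  bit 2 = 1: r = r^2 * 11 mod 23 = 6^2 * 11 = 13*11 = 5
  -> A = 5
B = 11^8 mod 23  (bits of 8 = 1000)
  bit 0 = 1: r = r^2 * 11 mod 23 = 1^2 * 11 = 1*11 = 11
  bit 1 = 0: r = r^2 mod 23 = 11^2 = 6
  bit 2 = 0: r = r^2 mod 23 = 6^2 = 13
  bit 3 = 0: r = r^2 mod 23 = 13^2 = 8
  -> B = 8
s = B^a = 8^5 mod 23  (bits of 5 = 101)
  bit 0 = 1: r = r^2 * 8 mod 23 = 1^2 * 8 = 1*8 = 8
  bit 1 = 0: r = r^2 mod 23 = 8^2 = 18
  bit 2 = 1: r = r^2 * 8 mod 23 = 18^2 * 8 = 2*8 = 16
  -> s = B^a = 16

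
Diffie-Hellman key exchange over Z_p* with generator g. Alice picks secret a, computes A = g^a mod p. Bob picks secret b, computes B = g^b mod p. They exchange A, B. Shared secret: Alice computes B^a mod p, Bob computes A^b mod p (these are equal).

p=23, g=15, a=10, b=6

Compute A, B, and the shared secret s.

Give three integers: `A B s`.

Answer: 3 13 16

Derivation:
A = 15^10 mod 23  (bits of 10 = 1010)
  bit 0 = 1: r = r^2 * 15 mod 23 = 1^2 * 15 = 1*15 = 15
  bit 1 = 0: r = r^2 mod 23 = 15^2 = 18
  bit 2 = 1: r = r^2 * 15 mod 23 = 18^2 * 15 = 2*15 = 7
  bit 3 = 0: r = r^2 mod 23 = 7^2 = 3
  -> A = 3
B = 15^6 mod 23  (bits of 6 = 110)
  bit 0 = 1: r = r^2 * 15 mod 23 = 1^2 * 15 = 1*15 = 15
  bit 1 = 1: r = r^2 * 15 mod 23 = 15^2 * 15 = 18*15 = 17
  bit 2 = 0: r = r^2 mod 23 = 17^2 = 13
  -> B = 13
s = B^a = 13^10 mod 23  (bits of 10 = 1010)
  bit 0 = 1: r = r^2 * 13 mod 23 = 1^2 * 13 = 1*13 = 13
  bit 1 = 0: r = r^2 mod 23 = 13^2 = 8
  bit 2 = 1: r = r^2 * 13 mod 23 = 8^2 * 13 = 18*13 = 4
  bit 3 = 0: r = r^2 mod 23 = 4^2 = 16
  -> s = B^a = 16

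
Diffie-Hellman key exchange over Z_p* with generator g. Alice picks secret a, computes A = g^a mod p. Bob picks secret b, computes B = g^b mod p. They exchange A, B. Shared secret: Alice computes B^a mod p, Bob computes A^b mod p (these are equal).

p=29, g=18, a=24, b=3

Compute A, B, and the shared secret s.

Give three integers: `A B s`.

Answer: 7 3 24

Derivation:
A = 18^24 mod 29  (bits of 24 = 11000)
  bit 0 = 1: r = r^2 * 18 mod 29 = 1^2 * 18 = 1*18 = 18
  bit 1 = 1: r = r^2 * 18 mod 29 = 18^2 * 18 = 5*18 = 3
  bit 2 = 0: r = r^2 mod 29 = 3^2 = 9
  bit 3 = 0: r = r^2 mod 29 = 9^2 = 23
  bit 4 = 0: r = r^2 mod 29 = 23^2 = 7
  -> A = 7
B = 18^3 mod 29  (bits of 3 = 11)
  bit 0 = 1: r = r^2 * 18 mod 29 = 1^2 * 18 = 1*18 = 18
  bit 1 = 1: r = r^2 * 18 mod 29 = 18^2 * 18 = 5*18 = 3
  -> B = 3
s = B^a = 3^24 mod 29  (bits of 24 = 11000)
  bit 0 = 1: r = r^2 * 3 mod 29 = 1^2 * 3 = 1*3 = 3
  bit 1 = 1: r = r^2 * 3 mod 29 = 3^2 * 3 = 9*3 = 27
  bit 2 = 0: r = r^2 mod 29 = 27^2 = 4
  bit 3 = 0: r = r^2 mod 29 = 4^2 = 16
  bit 4 = 0: r = r^2 mod 29 = 16^2 = 24
  -> s = B^a = 24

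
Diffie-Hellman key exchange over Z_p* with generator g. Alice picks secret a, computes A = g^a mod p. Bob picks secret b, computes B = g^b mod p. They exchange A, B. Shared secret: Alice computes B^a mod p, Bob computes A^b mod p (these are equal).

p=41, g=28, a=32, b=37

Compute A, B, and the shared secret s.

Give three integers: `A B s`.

A = 28^32 mod 41  (bits of 32 = 100000)
  bit 0 = 1: r = r^2 * 28 mod 41 = 1^2 * 28 = 1*28 = 28
  bit 1 = 0: r = r^2 mod 41 = 28^2 = 5
  bit 2 = 0: r = r^2 mod 41 = 5^2 = 25
  bit 3 = 0: r = r^2 mod 41 = 25^2 = 10
  bit 4 = 0: r = r^2 mod 41 = 10^2 = 18
  bit 5 = 0: r = r^2 mod 41 = 18^2 = 37
  -> A = 37
B = 28^37 mod 41  (bits of 37 = 100101)
  bit 0 = 1: r = r^2 * 28 mod 41 = 1^2 * 28 = 1*28 = 28
  bit 1 = 0: r = r^2 mod 41 = 28^2 = 5
  bit 2 = 0: r = r^2 mod 41 = 5^2 = 25
  bit 3 = 1: r = r^2 * 28 mod 41 = 25^2 * 28 = 10*28 = 34
  bit 4 = 0: r = r^2 mod 41 = 34^2 = 8
  bit 5 = 1: r = r^2 * 28 mod 41 = 8^2 * 28 = 23*28 = 29
  -> B = 29
s = B^a = 29^32 mod 41  (bits of 32 = 100000)
  bit 0 = 1: r = r^2 * 29 mod 41 = 1^2 * 29 = 1*29 = 29
  bit 1 = 0: r = r^2 mod 41 = 29^2 = 21
  bit 2 = 0: r = r^2 mod 41 = 21^2 = 31
  bit 3 = 0: r = r^2 mod 41 = 31^2 = 18
  bit 4 = 0: r = r^2 mod 41 = 18^2 = 37
  bit 5 = 0: r = r^2 mod 41 = 37^2 = 16
  -> s = B^a = 16

Answer: 37 29 16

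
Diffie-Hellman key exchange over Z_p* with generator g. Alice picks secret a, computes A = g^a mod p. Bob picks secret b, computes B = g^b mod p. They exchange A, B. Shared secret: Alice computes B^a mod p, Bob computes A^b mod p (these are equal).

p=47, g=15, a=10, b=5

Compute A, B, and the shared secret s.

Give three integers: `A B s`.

A = 15^10 mod 47  (bits of 10 = 1010)
  bit 0 = 1: r = r^2 * 15 mod 47 = 1^2 * 15 = 1*15 = 15
  bit 1 = 0: r = r^2 mod 47 = 15^2 = 37
  bit 2 = 1: r = r^2 * 15 mod 47 = 37^2 * 15 = 6*15 = 43
  bit 3 = 0: r = r^2 mod 47 = 43^2 = 16
  -> A = 16
B = 15^5 mod 47  (bits of 5 = 101)
  bit 0 = 1: r = r^2 * 15 mod 47 = 1^2 * 15 = 1*15 = 15
  bit 1 = 0: r = r^2 mod 47 = 15^2 = 37
  bit 2 = 1: r = r^2 * 15 mod 47 = 37^2 * 15 = 6*15 = 43
  -> B = 43
s = B^a = 43^10 mod 47  (bits of 10 = 1010)
  bit 0 = 1: r = r^2 * 43 mod 47 = 1^2 * 43 = 1*43 = 43
  bit 1 = 0: r = r^2 mod 47 = 43^2 = 16
  bit 2 = 1: r = r^2 * 43 mod 47 = 16^2 * 43 = 21*43 = 10
  bit 3 = 0: r = r^2 mod 47 = 10^2 = 6
  -> s = B^a = 6

Answer: 16 43 6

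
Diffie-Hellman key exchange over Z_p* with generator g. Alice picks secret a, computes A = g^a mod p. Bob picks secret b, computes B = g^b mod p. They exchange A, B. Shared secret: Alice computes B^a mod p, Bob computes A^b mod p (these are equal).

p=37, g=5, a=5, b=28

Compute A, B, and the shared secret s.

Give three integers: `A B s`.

A = 5^5 mod 37  (bits of 5 = 101)
  bit 0 = 1: r = r^2 * 5 mod 37 = 1^2 * 5 = 1*5 = 5
  bit 1 = 0: r = r^2 mod 37 = 5^2 = 25
  bit 2 = 1: r = r^2 * 5 mod 37 = 25^2 * 5 = 33*5 = 17
  -> A = 17
B = 5^28 mod 37  (bits of 28 = 11100)
  bit 0 = 1: r = r^2 * 5 mod 37 = 1^2 * 5 = 1*5 = 5
  bit 1 = 1: r = r^2 * 5 mod 37 = 5^2 * 5 = 25*5 = 14
  bit 2 = 1: r = r^2 * 5 mod 37 = 14^2 * 5 = 11*5 = 18
  bit 3 = 0: r = r^2 mod 37 = 18^2 = 28
  bit 4 = 0: r = r^2 mod 37 = 28^2 = 7
  -> B = 7
s = B^a = 7^5 mod 37  (bits of 5 = 101)
  bit 0 = 1: r = r^2 * 7 mod 37 = 1^2 * 7 = 1*7 = 7
  bit 1 = 0: r = r^2 mod 37 = 7^2 = 12
  bit 2 = 1: r = r^2 * 7 mod 37 = 12^2 * 7 = 33*7 = 9
  -> s = B^a = 9

Answer: 17 7 9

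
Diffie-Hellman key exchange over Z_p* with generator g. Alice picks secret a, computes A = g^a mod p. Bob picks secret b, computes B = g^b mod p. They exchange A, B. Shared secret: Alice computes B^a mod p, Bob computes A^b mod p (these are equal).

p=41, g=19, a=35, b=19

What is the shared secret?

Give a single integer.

A = 19^35 mod 41  (bits of 35 = 100011)
  bit 0 = 1: r = r^2 * 19 mod 41 = 1^2 * 19 = 1*19 = 19
  bit 1 = 0: r = r^2 mod 41 = 19^2 = 33
  bit 2 = 0: r = r^2 mod 41 = 33^2 = 23
  bit 3 = 0: r = r^2 mod 41 = 23^2 = 37
  bit 4 = 1: r = r^2 * 19 mod 41 = 37^2 * 19 = 16*19 = 17
  bit 5 = 1: r = r^2 * 19 mod 41 = 17^2 * 19 = 2*19 = 38
  -> A = 38
B = 19^19 mod 41  (bits of 19 = 10011)
  bit 0 = 1: r = r^2 * 19 mod 41 = 1^2 * 19 = 1*19 = 19
  bit 1 = 0: r = r^2 mod 41 = 19^2 = 33
  bit 2 = 0: r = r^2 mod 41 = 33^2 = 23
  bit 3 = 1: r = r^2 * 19 mod 41 = 23^2 * 19 = 37*19 = 6
  bit 4 = 1: r = r^2 * 19 mod 41 = 6^2 * 19 = 36*19 = 28
  -> B = 28
s = B^a = 28^35 mod 41  (bits of 35 = 100011)
  bit 0 = 1: r = r^2 * 28 mod 41 = 1^2 * 28 = 1*28 = 28
  bit 1 = 0: r = r^2 mod 41 = 28^2 = 5
  bit 2 = 0: r = r^2 mod 41 = 5^2 = 25
  bit 3 = 0: r = r^2 mod 41 = 25^2 = 10
  bit 4 = 1: r = r^2 * 28 mod 41 = 10^2 * 28 = 18*28 = 12
  bit 5 = 1: r = r^2 * 28 mod 41 = 12^2 * 28 = 21*28 = 14
  -> s = B^a = 14

Answer: 14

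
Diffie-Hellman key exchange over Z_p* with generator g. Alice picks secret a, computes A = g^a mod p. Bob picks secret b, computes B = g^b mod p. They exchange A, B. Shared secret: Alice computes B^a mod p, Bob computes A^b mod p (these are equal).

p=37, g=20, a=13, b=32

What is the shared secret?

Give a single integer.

Answer: 7

Derivation:
A = 20^13 mod 37  (bits of 13 = 1101)
  bit 0 = 1: r = r^2 * 20 mod 37 = 1^2 * 20 = 1*20 = 20
  bit 1 = 1: r = r^2 * 20 mod 37 = 20^2 * 20 = 30*20 = 8
  bit 2 = 0: r = r^2 mod 37 = 8^2 = 27
  bit 3 = 1: r = r^2 * 20 mod 37 = 27^2 * 20 = 26*20 = 2
  -> A = 2
B = 20^32 mod 37  (bits of 32 = 100000)
  bit 0 = 1: r = r^2 * 20 mod 37 = 1^2 * 20 = 1*20 = 20
  bit 1 = 0: r = r^2 mod 37 = 20^2 = 30
  bit 2 = 0: r = r^2 mod 37 = 30^2 = 12
  bit 3 = 0: r = r^2 mod 37 = 12^2 = 33
  bit 4 = 0: r = r^2 mod 37 = 33^2 = 16
  bit 5 = 0: r = r^2 mod 37 = 16^2 = 34
  -> B = 34
s = B^a = 34^13 mod 37  (bits of 13 = 1101)
  bit 0 = 1: r = r^2 * 34 mod 37 = 1^2 * 34 = 1*34 = 34
  bit 1 = 1: r = r^2 * 34 mod 37 = 34^2 * 34 = 9*34 = 10
  bit 2 = 0: r = r^2 mod 37 = 10^2 = 26
  bit 3 = 1: r = r^2 * 34 mod 37 = 26^2 * 34 = 10*34 = 7
  -> s = B^a = 7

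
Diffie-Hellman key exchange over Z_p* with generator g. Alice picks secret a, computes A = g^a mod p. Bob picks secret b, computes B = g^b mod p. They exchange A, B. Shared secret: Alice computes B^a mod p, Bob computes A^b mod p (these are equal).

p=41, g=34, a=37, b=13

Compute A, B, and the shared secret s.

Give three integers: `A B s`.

Answer: 30 29 34

Derivation:
A = 34^37 mod 41  (bits of 37 = 100101)
  bit 0 = 1: r = r^2 * 34 mod 41 = 1^2 * 34 = 1*34 = 34
  bit 1 = 0: r = r^2 mod 41 = 34^2 = 8
  bit 2 = 0: r = r^2 mod 41 = 8^2 = 23
  bit 3 = 1: r = r^2 * 34 mod 41 = 23^2 * 34 = 37*34 = 28
  bit 4 = 0: r = r^2 mod 41 = 28^2 = 5
  bit 5 = 1: r = r^2 * 34 mod 41 = 5^2 * 34 = 25*34 = 30
  -> A = 30
B = 34^13 mod 41  (bits of 13 = 1101)
  bit 0 = 1: r = r^2 * 34 mod 41 = 1^2 * 34 = 1*34 = 34
  bit 1 = 1: r = r^2 * 34 mod 41 = 34^2 * 34 = 8*34 = 26
  bit 2 = 0: r = r^2 mod 41 = 26^2 = 20
  bit 3 = 1: r = r^2 * 34 mod 41 = 20^2 * 34 = 31*34 = 29
  -> B = 29
s = B^a = 29^37 mod 41  (bits of 37 = 100101)
  bit 0 = 1: r = r^2 * 29 mod 41 = 1^2 * 29 = 1*29 = 29
  bit 1 = 0: r = r^2 mod 41 = 29^2 = 21
  bit 2 = 0: r = r^2 mod 41 = 21^2 = 31
  bit 3 = 1: r = r^2 * 29 mod 41 = 31^2 * 29 = 18*29 = 30
  bit 4 = 0: r = r^2 mod 41 = 30^2 = 39
  bit 5 = 1: r = r^2 * 29 mod 41 = 39^2 * 29 = 4*29 = 34
  -> s = B^a = 34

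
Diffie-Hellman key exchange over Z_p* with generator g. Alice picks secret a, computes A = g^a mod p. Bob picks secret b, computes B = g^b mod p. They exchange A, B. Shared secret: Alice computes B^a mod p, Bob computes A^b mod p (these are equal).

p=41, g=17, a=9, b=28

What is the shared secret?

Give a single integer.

A = 17^9 mod 41  (bits of 9 = 1001)
  bit 0 = 1: r = r^2 * 17 mod 41 = 1^2 * 17 = 1*17 = 17
  bit 1 = 0: r = r^2 mod 41 = 17^2 = 2
  bit 2 = 0: r = r^2 mod 41 = 2^2 = 4
  bit 3 = 1: r = r^2 * 17 mod 41 = 4^2 * 17 = 16*17 = 26
  -> A = 26
B = 17^28 mod 41  (bits of 28 = 11100)
  bit 0 = 1: r = r^2 * 17 mod 41 = 1^2 * 17 = 1*17 = 17
  bit 1 = 1: r = r^2 * 17 mod 41 = 17^2 * 17 = 2*17 = 34
  bit 2 = 1: r = r^2 * 17 mod 41 = 34^2 * 17 = 8*17 = 13
  bit 3 = 0: r = r^2 mod 41 = 13^2 = 5
  bit 4 = 0: r = r^2 mod 41 = 5^2 = 25
  -> B = 25
s = B^a = 25^9 mod 41  (bits of 9 = 1001)
  bit 0 = 1: r = r^2 * 25 mod 41 = 1^2 * 25 = 1*25 = 25
  bit 1 = 0: r = r^2 mod 41 = 25^2 = 10
  bit 2 = 0: r = r^2 mod 41 = 10^2 = 18
  bit 3 = 1: r = r^2 * 25 mod 41 = 18^2 * 25 = 37*25 = 23
  -> s = B^a = 23

Answer: 23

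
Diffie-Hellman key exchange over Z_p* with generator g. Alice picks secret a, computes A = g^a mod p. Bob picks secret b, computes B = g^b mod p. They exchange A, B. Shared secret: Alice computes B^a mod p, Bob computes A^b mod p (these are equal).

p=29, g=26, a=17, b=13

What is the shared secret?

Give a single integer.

A = 26^17 mod 29  (bits of 17 = 10001)
  bit 0 = 1: r = r^2 * 26 mod 29 = 1^2 * 26 = 1*26 = 26
  bit 1 = 0: r = r^2 mod 29 = 26^2 = 9
  bit 2 = 0: r = r^2 mod 29 = 9^2 = 23
  bit 3 = 0: r = r^2 mod 29 = 23^2 = 7
  bit 4 = 1: r = r^2 * 26 mod 29 = 7^2 * 26 = 20*26 = 27
  -> A = 27
B = 26^13 mod 29  (bits of 13 = 1101)
  bit 0 = 1: r = r^2 * 26 mod 29 = 1^2 * 26 = 1*26 = 26
  bit 1 = 1: r = r^2 * 26 mod 29 = 26^2 * 26 = 9*26 = 2
  bit 2 = 0: r = r^2 mod 29 = 2^2 = 4
  bit 3 = 1: r = r^2 * 26 mod 29 = 4^2 * 26 = 16*26 = 10
  -> B = 10
s = B^a = 10^17 mod 29  (bits of 17 = 10001)
  bit 0 = 1: r = r^2 * 10 mod 29 = 1^2 * 10 = 1*10 = 10
  bit 1 = 0: r = r^2 mod 29 = 10^2 = 13
  bit 2 = 0: r = r^2 mod 29 = 13^2 = 24
  bit 3 = 0: r = r^2 mod 29 = 24^2 = 25
  bit 4 = 1: r = r^2 * 10 mod 29 = 25^2 * 10 = 16*10 = 15
  -> s = B^a = 15

Answer: 15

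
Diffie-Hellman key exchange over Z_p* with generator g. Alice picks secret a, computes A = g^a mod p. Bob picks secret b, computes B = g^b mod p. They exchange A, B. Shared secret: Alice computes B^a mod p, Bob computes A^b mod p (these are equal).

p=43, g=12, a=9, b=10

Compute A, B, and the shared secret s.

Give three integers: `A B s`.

Answer: 39 38 21

Derivation:
A = 12^9 mod 43  (bits of 9 = 1001)
  bit 0 = 1: r = r^2 * 12 mod 43 = 1^2 * 12 = 1*12 = 12
  bit 1 = 0: r = r^2 mod 43 = 12^2 = 15
  bit 2 = 0: r = r^2 mod 43 = 15^2 = 10
  bit 3 = 1: r = r^2 * 12 mod 43 = 10^2 * 12 = 14*12 = 39
  -> A = 39
B = 12^10 mod 43  (bits of 10 = 1010)
  bit 0 = 1: r = r^2 * 12 mod 43 = 1^2 * 12 = 1*12 = 12
  bit 1 = 0: r = r^2 mod 43 = 12^2 = 15
  bit 2 = 1: r = r^2 * 12 mod 43 = 15^2 * 12 = 10*12 = 34
  bit 3 = 0: r = r^2 mod 43 = 34^2 = 38
  -> B = 38
s = B^a = 38^9 mod 43  (bits of 9 = 1001)
  bit 0 = 1: r = r^2 * 38 mod 43 = 1^2 * 38 = 1*38 = 38
  bit 1 = 0: r = r^2 mod 43 = 38^2 = 25
  bit 2 = 0: r = r^2 mod 43 = 25^2 = 23
  bit 3 = 1: r = r^2 * 38 mod 43 = 23^2 * 38 = 13*38 = 21
  -> s = B^a = 21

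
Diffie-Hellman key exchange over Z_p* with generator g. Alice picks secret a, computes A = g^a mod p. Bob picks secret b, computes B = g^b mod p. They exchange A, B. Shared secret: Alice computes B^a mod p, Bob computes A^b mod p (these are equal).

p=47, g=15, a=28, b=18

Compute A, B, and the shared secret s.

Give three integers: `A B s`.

Answer: 4 12 14

Derivation:
A = 15^28 mod 47  (bits of 28 = 11100)
  bit 0 = 1: r = r^2 * 15 mod 47 = 1^2 * 15 = 1*15 = 15
  bit 1 = 1: r = r^2 * 15 mod 47 = 15^2 * 15 = 37*15 = 38
  bit 2 = 1: r = r^2 * 15 mod 47 = 38^2 * 15 = 34*15 = 40
  bit 3 = 0: r = r^2 mod 47 = 40^2 = 2
  bit 4 = 0: r = r^2 mod 47 = 2^2 = 4
  -> A = 4
B = 15^18 mod 47  (bits of 18 = 10010)
  bit 0 = 1: r = r^2 * 15 mod 47 = 1^2 * 15 = 1*15 = 15
  bit 1 = 0: r = r^2 mod 47 = 15^2 = 37
  bit 2 = 0: r = r^2 mod 47 = 37^2 = 6
  bit 3 = 1: r = r^2 * 15 mod 47 = 6^2 * 15 = 36*15 = 23
  bit 4 = 0: r = r^2 mod 47 = 23^2 = 12
  -> B = 12
s = B^a = 12^28 mod 47  (bits of 28 = 11100)
  bit 0 = 1: r = r^2 * 12 mod 47 = 1^2 * 12 = 1*12 = 12
  bit 1 = 1: r = r^2 * 12 mod 47 = 12^2 * 12 = 3*12 = 36
  bit 2 = 1: r = r^2 * 12 mod 47 = 36^2 * 12 = 27*12 = 42
  bit 3 = 0: r = r^2 mod 47 = 42^2 = 25
  bit 4 = 0: r = r^2 mod 47 = 25^2 = 14
  -> s = B^a = 14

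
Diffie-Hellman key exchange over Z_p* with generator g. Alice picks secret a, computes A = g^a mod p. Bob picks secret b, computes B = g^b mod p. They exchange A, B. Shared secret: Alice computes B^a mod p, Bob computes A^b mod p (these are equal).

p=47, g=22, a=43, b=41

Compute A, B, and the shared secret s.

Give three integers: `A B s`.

A = 22^43 mod 47  (bits of 43 = 101011)
  bit 0 = 1: r = r^2 * 22 mod 47 = 1^2 * 22 = 1*22 = 22
  bit 1 = 0: r = r^2 mod 47 = 22^2 = 14
  bit 2 = 1: r = r^2 * 22 mod 47 = 14^2 * 22 = 8*22 = 35
  bit 3 = 0: r = r^2 mod 47 = 35^2 = 3
  bit 4 = 1: r = r^2 * 22 mod 47 = 3^2 * 22 = 9*22 = 10
  bit 5 = 1: r = r^2 * 22 mod 47 = 10^2 * 22 = 6*22 = 38
  -> A = 38
B = 22^41 mod 47  (bits of 41 = 101001)
  bit 0 = 1: r = r^2 * 22 mod 47 = 1^2 * 22 = 1*22 = 22
  bit 1 = 0: r = r^2 mod 47 = 22^2 = 14
  bit 2 = 1: r = r^2 * 22 mod 47 = 14^2 * 22 = 8*22 = 35
  bit 3 = 0: r = r^2 mod 47 = 35^2 = 3
  bit 4 = 0: r = r^2 mod 47 = 3^2 = 9
  bit 5 = 1: r = r^2 * 22 mod 47 = 9^2 * 22 = 34*22 = 43
  -> B = 43
s = B^a = 43^43 mod 47  (bits of 43 = 101011)
  bit 0 = 1: r = r^2 * 43 mod 47 = 1^2 * 43 = 1*43 = 43
  bit 1 = 0: r = r^2 mod 47 = 43^2 = 16
  bit 2 = 1: r = r^2 * 43 mod 47 = 16^2 * 43 = 21*43 = 10
  bit 3 = 0: r = r^2 mod 47 = 10^2 = 6
  bit 4 = 1: r = r^2 * 43 mod 47 = 6^2 * 43 = 36*43 = 44
  bit 5 = 1: r = r^2 * 43 mod 47 = 44^2 * 43 = 9*43 = 11
  -> s = B^a = 11

Answer: 38 43 11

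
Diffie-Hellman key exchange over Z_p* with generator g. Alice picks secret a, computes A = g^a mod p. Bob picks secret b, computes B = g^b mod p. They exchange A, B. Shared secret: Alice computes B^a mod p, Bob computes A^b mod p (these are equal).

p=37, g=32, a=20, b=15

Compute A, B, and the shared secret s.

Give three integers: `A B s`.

A = 32^20 mod 37  (bits of 20 = 10100)
  bit 0 = 1: r = r^2 * 32 mod 37 = 1^2 * 32 = 1*32 = 32
  bit 1 = 0: r = r^2 mod 37 = 32^2 = 25
  bit 2 = 1: r = r^2 * 32 mod 37 = 25^2 * 32 = 33*32 = 20
  bit 3 = 0: r = r^2 mod 37 = 20^2 = 30
  bit 4 = 0: r = r^2 mod 37 = 30^2 = 12
  -> A = 12
B = 32^15 mod 37  (bits of 15 = 1111)
  bit 0 = 1: r = r^2 * 32 mod 37 = 1^2 * 32 = 1*32 = 32
  bit 1 = 1: r = r^2 * 32 mod 37 = 32^2 * 32 = 25*32 = 23
  bit 2 = 1: r = r^2 * 32 mod 37 = 23^2 * 32 = 11*32 = 19
  bit 3 = 1: r = r^2 * 32 mod 37 = 19^2 * 32 = 28*32 = 8
  -> B = 8
s = B^a = 8^20 mod 37  (bits of 20 = 10100)
  bit 0 = 1: r = r^2 * 8 mod 37 = 1^2 * 8 = 1*8 = 8
  bit 1 = 0: r = r^2 mod 37 = 8^2 = 27
  bit 2 = 1: r = r^2 * 8 mod 37 = 27^2 * 8 = 26*8 = 23
  bit 3 = 0: r = r^2 mod 37 = 23^2 = 11
  bit 4 = 0: r = r^2 mod 37 = 11^2 = 10
  -> s = B^a = 10

Answer: 12 8 10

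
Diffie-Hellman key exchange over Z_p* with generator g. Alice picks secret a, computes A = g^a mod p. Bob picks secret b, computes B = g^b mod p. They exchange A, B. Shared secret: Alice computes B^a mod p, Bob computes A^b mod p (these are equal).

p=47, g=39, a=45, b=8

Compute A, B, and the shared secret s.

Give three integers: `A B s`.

A = 39^45 mod 47  (bits of 45 = 101101)
  bit 0 = 1: r = r^2 * 39 mod 47 = 1^2 * 39 = 1*39 = 39
  bit 1 = 0: r = r^2 mod 47 = 39^2 = 17
  bit 2 = 1: r = r^2 * 39 mod 47 = 17^2 * 39 = 7*39 = 38
  bit 3 = 1: r = r^2 * 39 mod 47 = 38^2 * 39 = 34*39 = 10
  bit 4 = 0: r = r^2 mod 47 = 10^2 = 6
  bit 5 = 1: r = r^2 * 39 mod 47 = 6^2 * 39 = 36*39 = 41
  -> A = 41
B = 39^8 mod 47  (bits of 8 = 1000)
  bit 0 = 1: r = r^2 * 39 mod 47 = 1^2 * 39 = 1*39 = 39
  bit 1 = 0: r = r^2 mod 47 = 39^2 = 17
  bit 2 = 0: r = r^2 mod 47 = 17^2 = 7
  bit 3 = 0: r = r^2 mod 47 = 7^2 = 2
  -> B = 2
s = B^a = 2^45 mod 47  (bits of 45 = 101101)
  bit 0 = 1: r = r^2 * 2 mod 47 = 1^2 * 2 = 1*2 = 2
  bit 1 = 0: r = r^2 mod 47 = 2^2 = 4
  bit 2 = 1: r = r^2 * 2 mod 47 = 4^2 * 2 = 16*2 = 32
  bit 3 = 1: r = r^2 * 2 mod 47 = 32^2 * 2 = 37*2 = 27
  bit 4 = 0: r = r^2 mod 47 = 27^2 = 24
  bit 5 = 1: r = r^2 * 2 mod 47 = 24^2 * 2 = 12*2 = 24
  -> s = B^a = 24

Answer: 41 2 24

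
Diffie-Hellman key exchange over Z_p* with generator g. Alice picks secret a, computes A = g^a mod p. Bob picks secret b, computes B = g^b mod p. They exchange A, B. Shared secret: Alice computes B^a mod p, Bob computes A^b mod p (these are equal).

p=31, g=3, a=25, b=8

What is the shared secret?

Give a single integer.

A = 3^25 mod 31  (bits of 25 = 11001)
  bit 0 = 1: r = r^2 * 3 mod 31 = 1^2 * 3 = 1*3 = 3
  bit 1 = 1: r = r^2 * 3 mod 31 = 3^2 * 3 = 9*3 = 27
  bit 2 = 0: r = r^2 mod 31 = 27^2 = 16
  bit 3 = 0: r = r^2 mod 31 = 16^2 = 8
  bit 4 = 1: r = r^2 * 3 mod 31 = 8^2 * 3 = 2*3 = 6
  -> A = 6
B = 3^8 mod 31  (bits of 8 = 1000)
  bit 0 = 1: r = r^2 * 3 mod 31 = 1^2 * 3 = 1*3 = 3
  bit 1 = 0: r = r^2 mod 31 = 3^2 = 9
  bit 2 = 0: r = r^2 mod 31 = 9^2 = 19
  bit 3 = 0: r = r^2 mod 31 = 19^2 = 20
  -> B = 20
s = B^a = 20^25 mod 31  (bits of 25 = 11001)
  bit 0 = 1: r = r^2 * 20 mod 31 = 1^2 * 20 = 1*20 = 20
  bit 1 = 1: r = r^2 * 20 mod 31 = 20^2 * 20 = 28*20 = 2
  bit 2 = 0: r = r^2 mod 31 = 2^2 = 4
  bit 3 = 0: r = r^2 mod 31 = 4^2 = 16
  bit 4 = 1: r = r^2 * 20 mod 31 = 16^2 * 20 = 8*20 = 5
  -> s = B^a = 5

Answer: 5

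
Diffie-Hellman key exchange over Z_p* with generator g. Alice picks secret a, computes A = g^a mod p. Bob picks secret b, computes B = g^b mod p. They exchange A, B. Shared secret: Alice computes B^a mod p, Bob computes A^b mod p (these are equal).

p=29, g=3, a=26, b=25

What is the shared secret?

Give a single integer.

A = 3^26 mod 29  (bits of 26 = 11010)
  bit 0 = 1: r = r^2 * 3 mod 29 = 1^2 * 3 = 1*3 = 3
  bit 1 = 1: r = r^2 * 3 mod 29 = 3^2 * 3 = 9*3 = 27
  bit 2 = 0: r = r^2 mod 29 = 27^2 = 4
  bit 3 = 1: r = r^2 * 3 mod 29 = 4^2 * 3 = 16*3 = 19
  bit 4 = 0: r = r^2 mod 29 = 19^2 = 13
  -> A = 13
B = 3^25 mod 29  (bits of 25 = 11001)
  bit 0 = 1: r = r^2 * 3 mod 29 = 1^2 * 3 = 1*3 = 3
  bit 1 = 1: r = r^2 * 3 mod 29 = 3^2 * 3 = 9*3 = 27
  bit 2 = 0: r = r^2 mod 29 = 27^2 = 4
  bit 3 = 0: r = r^2 mod 29 = 4^2 = 16
  bit 4 = 1: r = r^2 * 3 mod 29 = 16^2 * 3 = 24*3 = 14
  -> B = 14
s = B^a = 14^26 mod 29  (bits of 26 = 11010)
  bit 0 = 1: r = r^2 * 14 mod 29 = 1^2 * 14 = 1*14 = 14
  bit 1 = 1: r = r^2 * 14 mod 29 = 14^2 * 14 = 22*14 = 18
  bit 2 = 0: r = r^2 mod 29 = 18^2 = 5
  bit 3 = 1: r = r^2 * 14 mod 29 = 5^2 * 14 = 25*14 = 2
  bit 4 = 0: r = r^2 mod 29 = 2^2 = 4
  -> s = B^a = 4

Answer: 4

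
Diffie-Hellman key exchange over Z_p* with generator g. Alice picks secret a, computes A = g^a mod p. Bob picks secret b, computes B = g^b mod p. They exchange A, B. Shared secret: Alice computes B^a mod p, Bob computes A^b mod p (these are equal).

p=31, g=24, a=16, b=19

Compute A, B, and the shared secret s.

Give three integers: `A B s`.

A = 24^16 mod 31  (bits of 16 = 10000)
  bit 0 = 1: r = r^2 * 24 mod 31 = 1^2 * 24 = 1*24 = 24
  bit 1 = 0: r = r^2 mod 31 = 24^2 = 18
  bit 2 = 0: r = r^2 mod 31 = 18^2 = 14
  bit 3 = 0: r = r^2 mod 31 = 14^2 = 10
  bit 4 = 0: r = r^2 mod 31 = 10^2 = 7
  -> A = 7
B = 24^19 mod 31  (bits of 19 = 10011)
  bit 0 = 1: r = r^2 * 24 mod 31 = 1^2 * 24 = 1*24 = 24
  bit 1 = 0: r = r^2 mod 31 = 24^2 = 18
  bit 2 = 0: r = r^2 mod 31 = 18^2 = 14
  bit 3 = 1: r = r^2 * 24 mod 31 = 14^2 * 24 = 10*24 = 23
  bit 4 = 1: r = r^2 * 24 mod 31 = 23^2 * 24 = 2*24 = 17
  -> B = 17
s = B^a = 17^16 mod 31  (bits of 16 = 10000)
  bit 0 = 1: r = r^2 * 17 mod 31 = 1^2 * 17 = 1*17 = 17
  bit 1 = 0: r = r^2 mod 31 = 17^2 = 10
  bit 2 = 0: r = r^2 mod 31 = 10^2 = 7
  bit 3 = 0: r = r^2 mod 31 = 7^2 = 18
  bit 4 = 0: r = r^2 mod 31 = 18^2 = 14
  -> s = B^a = 14

Answer: 7 17 14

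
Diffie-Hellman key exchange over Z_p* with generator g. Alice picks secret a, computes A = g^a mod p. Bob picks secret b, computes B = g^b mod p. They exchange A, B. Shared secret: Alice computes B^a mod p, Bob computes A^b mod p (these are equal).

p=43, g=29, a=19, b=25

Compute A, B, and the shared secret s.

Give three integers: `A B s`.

Answer: 34 26 18

Derivation:
A = 29^19 mod 43  (bits of 19 = 10011)
  bit 0 = 1: r = r^2 * 29 mod 43 = 1^2 * 29 = 1*29 = 29
  bit 1 = 0: r = r^2 mod 43 = 29^2 = 24
  bit 2 = 0: r = r^2 mod 43 = 24^2 = 17
  bit 3 = 1: r = r^2 * 29 mod 43 = 17^2 * 29 = 31*29 = 39
  bit 4 = 1: r = r^2 * 29 mod 43 = 39^2 * 29 = 16*29 = 34
  -> A = 34
B = 29^25 mod 43  (bits of 25 = 11001)
  bit 0 = 1: r = r^2 * 29 mod 43 = 1^2 * 29 = 1*29 = 29
  bit 1 = 1: r = r^2 * 29 mod 43 = 29^2 * 29 = 24*29 = 8
  bit 2 = 0: r = r^2 mod 43 = 8^2 = 21
  bit 3 = 0: r = r^2 mod 43 = 21^2 = 11
  bit 4 = 1: r = r^2 * 29 mod 43 = 11^2 * 29 = 35*29 = 26
  -> B = 26
s = B^a = 26^19 mod 43  (bits of 19 = 10011)
  bit 0 = 1: r = r^2 * 26 mod 43 = 1^2 * 26 = 1*26 = 26
  bit 1 = 0: r = r^2 mod 43 = 26^2 = 31
  bit 2 = 0: r = r^2 mod 43 = 31^2 = 15
  bit 3 = 1: r = r^2 * 26 mod 43 = 15^2 * 26 = 10*26 = 2
  bit 4 = 1: r = r^2 * 26 mod 43 = 2^2 * 26 = 4*26 = 18
  -> s = B^a = 18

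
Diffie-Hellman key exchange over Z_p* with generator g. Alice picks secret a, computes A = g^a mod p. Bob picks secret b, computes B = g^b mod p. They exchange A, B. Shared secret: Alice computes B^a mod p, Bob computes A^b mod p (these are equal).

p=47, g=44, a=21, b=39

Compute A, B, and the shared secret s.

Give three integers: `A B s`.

A = 44^21 mod 47  (bits of 21 = 10101)
  bit 0 = 1: r = r^2 * 44 mod 47 = 1^2 * 44 = 1*44 = 44
  bit 1 = 0: r = r^2 mod 47 = 44^2 = 9
  bit 2 = 1: r = r^2 * 44 mod 47 = 9^2 * 44 = 34*44 = 39
  bit 3 = 0: r = r^2 mod 47 = 39^2 = 17
  bit 4 = 1: r = r^2 * 44 mod 47 = 17^2 * 44 = 7*44 = 26
  -> A = 26
B = 44^39 mod 47  (bits of 39 = 100111)
  bit 0 = 1: r = r^2 * 44 mod 47 = 1^2 * 44 = 1*44 = 44
  bit 1 = 0: r = r^2 mod 47 = 44^2 = 9
  bit 2 = 0: r = r^2 mod 47 = 9^2 = 34
  bit 3 = 1: r = r^2 * 44 mod 47 = 34^2 * 44 = 28*44 = 10
  bit 4 = 1: r = r^2 * 44 mod 47 = 10^2 * 44 = 6*44 = 29
  bit 5 = 1: r = r^2 * 44 mod 47 = 29^2 * 44 = 42*44 = 15
  -> B = 15
s = B^a = 15^21 mod 47  (bits of 21 = 10101)
  bit 0 = 1: r = r^2 * 15 mod 47 = 1^2 * 15 = 1*15 = 15
  bit 1 = 0: r = r^2 mod 47 = 15^2 = 37
  bit 2 = 1: r = r^2 * 15 mod 47 = 37^2 * 15 = 6*15 = 43
  bit 3 = 0: r = r^2 mod 47 = 43^2 = 16
  bit 4 = 1: r = r^2 * 15 mod 47 = 16^2 * 15 = 21*15 = 33
  -> s = B^a = 33

Answer: 26 15 33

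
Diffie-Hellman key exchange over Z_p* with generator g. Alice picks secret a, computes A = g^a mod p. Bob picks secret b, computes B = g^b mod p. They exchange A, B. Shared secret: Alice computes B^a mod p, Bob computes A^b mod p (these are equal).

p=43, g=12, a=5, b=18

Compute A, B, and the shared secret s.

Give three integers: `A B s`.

A = 12^5 mod 43  (bits of 5 = 101)
  bit 0 = 1: r = r^2 * 12 mod 43 = 1^2 * 12 = 1*12 = 12
  bit 1 = 0: r = r^2 mod 43 = 12^2 = 15
  bit 2 = 1: r = r^2 * 12 mod 43 = 15^2 * 12 = 10*12 = 34
  -> A = 34
B = 12^18 mod 43  (bits of 18 = 10010)
  bit 0 = 1: r = r^2 * 12 mod 43 = 1^2 * 12 = 1*12 = 12
  bit 1 = 0: r = r^2 mod 43 = 12^2 = 15
  bit 2 = 0: r = r^2 mod 43 = 15^2 = 10
  bit 3 = 1: r = r^2 * 12 mod 43 = 10^2 * 12 = 14*12 = 39
  bit 4 = 0: r = r^2 mod 43 = 39^2 = 16
  -> B = 16
s = B^a = 16^5 mod 43  (bits of 5 = 101)
  bit 0 = 1: r = r^2 * 16 mod 43 = 1^2 * 16 = 1*16 = 16
  bit 1 = 0: r = r^2 mod 43 = 16^2 = 41
  bit 2 = 1: r = r^2 * 16 mod 43 = 41^2 * 16 = 4*16 = 21
  -> s = B^a = 21

Answer: 34 16 21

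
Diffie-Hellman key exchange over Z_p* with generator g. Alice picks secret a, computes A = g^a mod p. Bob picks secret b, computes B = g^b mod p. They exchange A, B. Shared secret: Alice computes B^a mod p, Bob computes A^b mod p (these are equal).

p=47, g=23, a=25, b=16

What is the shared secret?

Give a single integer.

Answer: 28

Derivation:
A = 23^25 mod 47  (bits of 25 = 11001)
  bit 0 = 1: r = r^2 * 23 mod 47 = 1^2 * 23 = 1*23 = 23
  bit 1 = 1: r = r^2 * 23 mod 47 = 23^2 * 23 = 12*23 = 41
  bit 2 = 0: r = r^2 mod 47 = 41^2 = 36
  bit 3 = 0: r = r^2 mod 47 = 36^2 = 27
  bit 4 = 1: r = r^2 * 23 mod 47 = 27^2 * 23 = 24*23 = 35
  -> A = 35
B = 23^16 mod 47  (bits of 16 = 10000)
  bit 0 = 1: r = r^2 * 23 mod 47 = 1^2 * 23 = 1*23 = 23
  bit 1 = 0: r = r^2 mod 47 = 23^2 = 12
  bit 2 = 0: r = r^2 mod 47 = 12^2 = 3
  bit 3 = 0: r = r^2 mod 47 = 3^2 = 9
  bit 4 = 0: r = r^2 mod 47 = 9^2 = 34
  -> B = 34
s = B^a = 34^25 mod 47  (bits of 25 = 11001)
  bit 0 = 1: r = r^2 * 34 mod 47 = 1^2 * 34 = 1*34 = 34
  bit 1 = 1: r = r^2 * 34 mod 47 = 34^2 * 34 = 28*34 = 12
  bit 2 = 0: r = r^2 mod 47 = 12^2 = 3
  bit 3 = 0: r = r^2 mod 47 = 3^2 = 9
  bit 4 = 1: r = r^2 * 34 mod 47 = 9^2 * 34 = 34*34 = 28
  -> s = B^a = 28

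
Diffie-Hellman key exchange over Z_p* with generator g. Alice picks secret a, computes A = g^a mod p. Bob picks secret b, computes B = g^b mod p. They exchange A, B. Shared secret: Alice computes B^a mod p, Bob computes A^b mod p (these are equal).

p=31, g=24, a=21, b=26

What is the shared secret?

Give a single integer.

A = 24^21 mod 31  (bits of 21 = 10101)
  bit 0 = 1: r = r^2 * 24 mod 31 = 1^2 * 24 = 1*24 = 24
  bit 1 = 0: r = r^2 mod 31 = 24^2 = 18
  bit 2 = 1: r = r^2 * 24 mod 31 = 18^2 * 24 = 14*24 = 26
  bit 3 = 0: r = r^2 mod 31 = 26^2 = 25
  bit 4 = 1: r = r^2 * 24 mod 31 = 25^2 * 24 = 5*24 = 27
  -> A = 27
B = 24^26 mod 31  (bits of 26 = 11010)
  bit 0 = 1: r = r^2 * 24 mod 31 = 1^2 * 24 = 1*24 = 24
  bit 1 = 1: r = r^2 * 24 mod 31 = 24^2 * 24 = 18*24 = 29
  bit 2 = 0: r = r^2 mod 31 = 29^2 = 4
  bit 3 = 1: r = r^2 * 24 mod 31 = 4^2 * 24 = 16*24 = 12
  bit 4 = 0: r = r^2 mod 31 = 12^2 = 20
  -> B = 20
s = B^a = 20^21 mod 31  (bits of 21 = 10101)
  bit 0 = 1: r = r^2 * 20 mod 31 = 1^2 * 20 = 1*20 = 20
  bit 1 = 0: r = r^2 mod 31 = 20^2 = 28
  bit 2 = 1: r = r^2 * 20 mod 31 = 28^2 * 20 = 9*20 = 25
  bit 3 = 0: r = r^2 mod 31 = 25^2 = 5
  bit 4 = 1: r = r^2 * 20 mod 31 = 5^2 * 20 = 25*20 = 4
  -> s = B^a = 4

Answer: 4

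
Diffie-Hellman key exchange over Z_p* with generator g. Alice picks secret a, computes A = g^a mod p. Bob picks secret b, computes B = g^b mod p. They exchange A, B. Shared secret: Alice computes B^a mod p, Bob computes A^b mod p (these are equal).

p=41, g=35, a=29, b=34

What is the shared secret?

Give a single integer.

A = 35^29 mod 41  (bits of 29 = 11101)
  bit 0 = 1: r = r^2 * 35 mod 41 = 1^2 * 35 = 1*35 = 35
  bit 1 = 1: r = r^2 * 35 mod 41 = 35^2 * 35 = 36*35 = 30
  bit 2 = 1: r = r^2 * 35 mod 41 = 30^2 * 35 = 39*35 = 12
  bit 3 = 0: r = r^2 mod 41 = 12^2 = 21
  bit 4 = 1: r = r^2 * 35 mod 41 = 21^2 * 35 = 31*35 = 19
  -> A = 19
B = 35^34 mod 41  (bits of 34 = 100010)
  bit 0 = 1: r = r^2 * 35 mod 41 = 1^2 * 35 = 1*35 = 35
  bit 1 = 0: r = r^2 mod 41 = 35^2 = 36
  bit 2 = 0: r = r^2 mod 41 = 36^2 = 25
  bit 3 = 0: r = r^2 mod 41 = 25^2 = 10
  bit 4 = 1: r = r^2 * 35 mod 41 = 10^2 * 35 = 18*35 = 15
  bit 5 = 0: r = r^2 mod 41 = 15^2 = 20
  -> B = 20
s = B^a = 20^29 mod 41  (bits of 29 = 11101)
  bit 0 = 1: r = r^2 * 20 mod 41 = 1^2 * 20 = 1*20 = 20
  bit 1 = 1: r = r^2 * 20 mod 41 = 20^2 * 20 = 31*20 = 5
  bit 2 = 1: r = r^2 * 20 mod 41 = 5^2 * 20 = 25*20 = 8
  bit 3 = 0: r = r^2 mod 41 = 8^2 = 23
  bit 4 = 1: r = r^2 * 20 mod 41 = 23^2 * 20 = 37*20 = 2
  -> s = B^a = 2

Answer: 2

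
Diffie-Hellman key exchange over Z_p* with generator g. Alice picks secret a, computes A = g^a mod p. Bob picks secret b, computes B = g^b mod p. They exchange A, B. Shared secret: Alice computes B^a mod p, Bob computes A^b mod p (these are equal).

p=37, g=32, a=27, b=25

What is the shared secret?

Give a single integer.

A = 32^27 mod 37  (bits of 27 = 11011)
  bit 0 = 1: r = r^2 * 32 mod 37 = 1^2 * 32 = 1*32 = 32
  bit 1 = 1: r = r^2 * 32 mod 37 = 32^2 * 32 = 25*32 = 23
  bit 2 = 0: r = r^2 mod 37 = 23^2 = 11
  bit 3 = 1: r = r^2 * 32 mod 37 = 11^2 * 32 = 10*32 = 24
  bit 4 = 1: r = r^2 * 32 mod 37 = 24^2 * 32 = 21*32 = 6
  -> A = 6
B = 32^25 mod 37  (bits of 25 = 11001)
  bit 0 = 1: r = r^2 * 32 mod 37 = 1^2 * 32 = 1*32 = 32
  bit 1 = 1: r = r^2 * 32 mod 37 = 32^2 * 32 = 25*32 = 23
  bit 2 = 0: r = r^2 mod 37 = 23^2 = 11
  bit 3 = 0: r = r^2 mod 37 = 11^2 = 10
  bit 4 = 1: r = r^2 * 32 mod 37 = 10^2 * 32 = 26*32 = 18
  -> B = 18
s = B^a = 18^27 mod 37  (bits of 27 = 11011)
  bit 0 = 1: r = r^2 * 18 mod 37 = 1^2 * 18 = 1*18 = 18
  bit 1 = 1: r = r^2 * 18 mod 37 = 18^2 * 18 = 28*18 = 23
  bit 2 = 0: r = r^2 mod 37 = 23^2 = 11
  bit 3 = 1: r = r^2 * 18 mod 37 = 11^2 * 18 = 10*18 = 32
  bit 4 = 1: r = r^2 * 18 mod 37 = 32^2 * 18 = 25*18 = 6
  -> s = B^a = 6

Answer: 6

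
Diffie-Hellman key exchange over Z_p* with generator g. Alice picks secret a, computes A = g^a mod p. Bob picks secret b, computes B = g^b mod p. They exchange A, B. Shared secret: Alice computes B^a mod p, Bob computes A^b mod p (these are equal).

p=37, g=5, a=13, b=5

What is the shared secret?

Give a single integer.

A = 5^13 mod 37  (bits of 13 = 1101)
  bit 0 = 1: r = r^2 * 5 mod 37 = 1^2 * 5 = 1*5 = 5
  bit 1 = 1: r = r^2 * 5 mod 37 = 5^2 * 5 = 25*5 = 14
  bit 2 = 0: r = r^2 mod 37 = 14^2 = 11
  bit 3 = 1: r = r^2 * 5 mod 37 = 11^2 * 5 = 10*5 = 13
  -> A = 13
B = 5^5 mod 37  (bits of 5 = 101)
  bit 0 = 1: r = r^2 * 5 mod 37 = 1^2 * 5 = 1*5 = 5
  bit 1 = 0: r = r^2 mod 37 = 5^2 = 25
  bit 2 = 1: r = r^2 * 5 mod 37 = 25^2 * 5 = 33*5 = 17
  -> B = 17
s = B^a = 17^13 mod 37  (bits of 13 = 1101)
  bit 0 = 1: r = r^2 * 17 mod 37 = 1^2 * 17 = 1*17 = 17
  bit 1 = 1: r = r^2 * 17 mod 37 = 17^2 * 17 = 30*17 = 29
  bit 2 = 0: r = r^2 mod 37 = 29^2 = 27
  bit 3 = 1: r = r^2 * 17 mod 37 = 27^2 * 17 = 26*17 = 35
  -> s = B^a = 35

Answer: 35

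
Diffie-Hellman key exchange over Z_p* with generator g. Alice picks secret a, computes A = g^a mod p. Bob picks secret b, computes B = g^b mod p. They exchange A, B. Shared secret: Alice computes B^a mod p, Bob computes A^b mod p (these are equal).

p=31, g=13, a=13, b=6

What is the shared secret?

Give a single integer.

Answer: 4

Derivation:
A = 13^13 mod 31  (bits of 13 = 1101)
  bit 0 = 1: r = r^2 * 13 mod 31 = 1^2 * 13 = 1*13 = 13
  bit 1 = 1: r = r^2 * 13 mod 31 = 13^2 * 13 = 14*13 = 27
  bit 2 = 0: r = r^2 mod 31 = 27^2 = 16
  bit 3 = 1: r = r^2 * 13 mod 31 = 16^2 * 13 = 8*13 = 11
  -> A = 11
B = 13^6 mod 31  (bits of 6 = 110)
  bit 0 = 1: r = r^2 * 13 mod 31 = 1^2 * 13 = 1*13 = 13
  bit 1 = 1: r = r^2 * 13 mod 31 = 13^2 * 13 = 14*13 = 27
  bit 2 = 0: r = r^2 mod 31 = 27^2 = 16
  -> B = 16
s = B^a = 16^13 mod 31  (bits of 13 = 1101)
  bit 0 = 1: r = r^2 * 16 mod 31 = 1^2 * 16 = 1*16 = 16
  bit 1 = 1: r = r^2 * 16 mod 31 = 16^2 * 16 = 8*16 = 4
  bit 2 = 0: r = r^2 mod 31 = 4^2 = 16
  bit 3 = 1: r = r^2 * 16 mod 31 = 16^2 * 16 = 8*16 = 4
  -> s = B^a = 4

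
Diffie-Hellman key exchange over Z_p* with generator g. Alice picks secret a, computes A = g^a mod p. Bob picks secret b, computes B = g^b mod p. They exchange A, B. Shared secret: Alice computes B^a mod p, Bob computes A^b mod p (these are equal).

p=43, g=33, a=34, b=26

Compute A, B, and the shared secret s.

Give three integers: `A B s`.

A = 33^34 mod 43  (bits of 34 = 100010)
  bit 0 = 1: r = r^2 * 33 mod 43 = 1^2 * 33 = 1*33 = 33
  bit 1 = 0: r = r^2 mod 43 = 33^2 = 14
  bit 2 = 0: r = r^2 mod 43 = 14^2 = 24
  bit 3 = 0: r = r^2 mod 43 = 24^2 = 17
  bit 4 = 1: r = r^2 * 33 mod 43 = 17^2 * 33 = 31*33 = 34
  bit 5 = 0: r = r^2 mod 43 = 34^2 = 38
  -> A = 38
B = 33^26 mod 43  (bits of 26 = 11010)
  bit 0 = 1: r = r^2 * 33 mod 43 = 1^2 * 33 = 1*33 = 33
  bit 1 = 1: r = r^2 * 33 mod 43 = 33^2 * 33 = 14*33 = 32
  bit 2 = 0: r = r^2 mod 43 = 32^2 = 35
  bit 3 = 1: r = r^2 * 33 mod 43 = 35^2 * 33 = 21*33 = 5
  bit 4 = 0: r = r^2 mod 43 = 5^2 = 25
  -> B = 25
s = B^a = 25^34 mod 43  (bits of 34 = 100010)
  bit 0 = 1: r = r^2 * 25 mod 43 = 1^2 * 25 = 1*25 = 25
  bit 1 = 0: r = r^2 mod 43 = 25^2 = 23
  bit 2 = 0: r = r^2 mod 43 = 23^2 = 13
  bit 3 = 0: r = r^2 mod 43 = 13^2 = 40
  bit 4 = 1: r = r^2 * 25 mod 43 = 40^2 * 25 = 9*25 = 10
  bit 5 = 0: r = r^2 mod 43 = 10^2 = 14
  -> s = B^a = 14

Answer: 38 25 14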